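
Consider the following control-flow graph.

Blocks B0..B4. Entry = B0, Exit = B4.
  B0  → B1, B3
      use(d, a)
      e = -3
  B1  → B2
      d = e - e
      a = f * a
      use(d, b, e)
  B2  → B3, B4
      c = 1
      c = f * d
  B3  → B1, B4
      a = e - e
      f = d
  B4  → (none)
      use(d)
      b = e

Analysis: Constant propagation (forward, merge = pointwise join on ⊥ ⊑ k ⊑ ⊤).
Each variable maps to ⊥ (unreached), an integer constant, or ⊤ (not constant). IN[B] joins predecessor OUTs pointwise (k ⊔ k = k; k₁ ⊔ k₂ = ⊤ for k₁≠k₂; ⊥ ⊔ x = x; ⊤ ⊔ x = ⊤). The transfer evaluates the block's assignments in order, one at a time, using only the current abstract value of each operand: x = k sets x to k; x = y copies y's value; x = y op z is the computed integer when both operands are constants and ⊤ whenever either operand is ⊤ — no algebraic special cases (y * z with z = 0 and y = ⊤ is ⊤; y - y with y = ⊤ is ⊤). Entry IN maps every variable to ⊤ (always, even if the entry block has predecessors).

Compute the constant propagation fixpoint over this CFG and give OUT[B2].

Answer: {a: ⊤, b: ⊤, c: ⊤, d: 0, e: -3, f: ⊤}

Working:
Fixpoint table:
  B0:  IN=(all ⊤)  OUT={e:-3; rest ⊤}
  B1:  IN={e:-3; rest ⊤}  OUT={d:0, e:-3; rest ⊤}
  B2:  IN={d:0, e:-3; rest ⊤}  OUT={d:0, e:-3; rest ⊤}
  B3:  IN={e:-3; rest ⊤}  OUT={a:0, e:-3; rest ⊤}
  B4:  IN={e:-3; rest ⊤}  OUT={b:-3, e:-3; rest ⊤}

Merge at B2: IN[B2] = OUT[B1] = {a: ⊤, b: ⊤, c: ⊤, d: 0, e: -3, f: ⊤}
Applying B2's transfer function to that IN value gives OUT[B2] (row B2 above).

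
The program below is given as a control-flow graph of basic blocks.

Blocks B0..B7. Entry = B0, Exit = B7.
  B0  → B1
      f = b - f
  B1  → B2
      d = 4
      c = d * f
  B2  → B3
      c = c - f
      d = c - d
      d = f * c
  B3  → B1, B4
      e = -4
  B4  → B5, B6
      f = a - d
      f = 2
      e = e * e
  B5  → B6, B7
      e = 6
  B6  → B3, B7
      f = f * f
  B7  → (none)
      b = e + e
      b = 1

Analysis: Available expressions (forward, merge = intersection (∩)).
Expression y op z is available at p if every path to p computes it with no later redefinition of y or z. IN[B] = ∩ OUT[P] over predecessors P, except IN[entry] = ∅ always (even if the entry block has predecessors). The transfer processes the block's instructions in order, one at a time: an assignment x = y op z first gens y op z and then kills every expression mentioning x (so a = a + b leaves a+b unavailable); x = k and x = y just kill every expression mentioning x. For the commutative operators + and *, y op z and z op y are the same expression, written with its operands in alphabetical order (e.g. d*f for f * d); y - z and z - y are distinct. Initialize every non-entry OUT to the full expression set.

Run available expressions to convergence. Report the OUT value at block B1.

Answer: {d*f}

Working:
Per-block solution:
  B0:   IN={}   OUT={}
  B1:   IN={}   OUT={d*f}
  B2:   IN={d*f}   OUT={c*f}
  B3:   IN={}   OUT={}
  B4:   IN={}   OUT={a-d}
  B5:   IN={a-d}   OUT={a-d}
  B6:   IN={a-d}   OUT={a-d}
  B7:   IN={a-d}   OUT={a-d, e+e}

Merge at B1: IN[B1] = OUT[B0] ∩ OUT[B3] = {}
Applying B1's transfer function to that IN value gives OUT[B1] (row B1 above).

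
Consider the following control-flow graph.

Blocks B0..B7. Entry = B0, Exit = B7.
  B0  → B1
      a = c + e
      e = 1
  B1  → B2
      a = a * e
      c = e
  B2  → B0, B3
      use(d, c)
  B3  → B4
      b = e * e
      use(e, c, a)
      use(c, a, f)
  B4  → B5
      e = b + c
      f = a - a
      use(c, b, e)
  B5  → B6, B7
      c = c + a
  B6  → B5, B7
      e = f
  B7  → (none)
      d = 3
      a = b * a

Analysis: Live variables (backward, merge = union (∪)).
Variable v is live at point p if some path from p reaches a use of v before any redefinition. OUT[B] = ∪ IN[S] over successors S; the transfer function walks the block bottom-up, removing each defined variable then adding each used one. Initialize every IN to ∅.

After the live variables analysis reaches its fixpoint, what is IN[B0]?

Per-block solution:
  B0:   IN={c, d, e, f}   OUT={a, d, e, f}
  B1:   IN={a, d, e, f}   OUT={a, c, d, e, f}
  B2:   IN={a, c, d, e, f}   OUT={a, c, d, e, f}
  B3:   IN={a, c, e, f}   OUT={a, b, c}
  B4:   IN={a, b, c}   OUT={a, b, c, f}
  B5:   IN={a, b, c, f}   OUT={a, b, c, f}
  B6:   IN={a, b, c, f}   OUT={a, b, c, f}
  B7:   IN={a, b}   OUT={}

Merge at B0: OUT[B0] = IN[B1] = {a, d, e, f}
Applying B0's transfer function to that OUT value gives IN[B0] (row B0 above).

Answer: {c, d, e, f}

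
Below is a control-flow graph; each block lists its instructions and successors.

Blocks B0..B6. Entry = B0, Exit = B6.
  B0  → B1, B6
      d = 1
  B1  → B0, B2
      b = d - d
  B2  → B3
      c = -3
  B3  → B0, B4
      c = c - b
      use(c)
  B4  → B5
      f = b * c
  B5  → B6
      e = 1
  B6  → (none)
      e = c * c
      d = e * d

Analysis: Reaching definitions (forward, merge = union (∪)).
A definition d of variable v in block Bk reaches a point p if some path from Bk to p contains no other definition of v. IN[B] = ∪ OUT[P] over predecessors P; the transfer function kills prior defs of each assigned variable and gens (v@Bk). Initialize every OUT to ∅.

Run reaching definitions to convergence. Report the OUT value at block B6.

Answer: {b@B1, c@B3, d@B6, e@B6, f@B4}

Working:
Fixpoint table:
  B0:   IN={b@B1, c@B3, d@B0}   OUT={b@B1, c@B3, d@B0}
  B1:   IN={b@B1, c@B3, d@B0}   OUT={b@B1, c@B3, d@B0}
  B2:   IN={b@B1, c@B3, d@B0}   OUT={b@B1, c@B2, d@B0}
  B3:   IN={b@B1, c@B2, d@B0}   OUT={b@B1, c@B3, d@B0}
  B4:   IN={b@B1, c@B3, d@B0}   OUT={b@B1, c@B3, d@B0, f@B4}
  B5:   IN={b@B1, c@B3, d@B0, f@B4}   OUT={b@B1, c@B3, d@B0, e@B5, f@B4}
  B6:   IN={b@B1, c@B3, d@B0, e@B5, f@B4}   OUT={b@B1, c@B3, d@B6, e@B6, f@B4}

Merge at B6: IN[B6] = OUT[B0] ⊔ OUT[B5] = {b@B1, c@B3, d@B0, e@B5, f@B4}
Applying B6's transfer function to that IN value gives OUT[B6] (row B6 above).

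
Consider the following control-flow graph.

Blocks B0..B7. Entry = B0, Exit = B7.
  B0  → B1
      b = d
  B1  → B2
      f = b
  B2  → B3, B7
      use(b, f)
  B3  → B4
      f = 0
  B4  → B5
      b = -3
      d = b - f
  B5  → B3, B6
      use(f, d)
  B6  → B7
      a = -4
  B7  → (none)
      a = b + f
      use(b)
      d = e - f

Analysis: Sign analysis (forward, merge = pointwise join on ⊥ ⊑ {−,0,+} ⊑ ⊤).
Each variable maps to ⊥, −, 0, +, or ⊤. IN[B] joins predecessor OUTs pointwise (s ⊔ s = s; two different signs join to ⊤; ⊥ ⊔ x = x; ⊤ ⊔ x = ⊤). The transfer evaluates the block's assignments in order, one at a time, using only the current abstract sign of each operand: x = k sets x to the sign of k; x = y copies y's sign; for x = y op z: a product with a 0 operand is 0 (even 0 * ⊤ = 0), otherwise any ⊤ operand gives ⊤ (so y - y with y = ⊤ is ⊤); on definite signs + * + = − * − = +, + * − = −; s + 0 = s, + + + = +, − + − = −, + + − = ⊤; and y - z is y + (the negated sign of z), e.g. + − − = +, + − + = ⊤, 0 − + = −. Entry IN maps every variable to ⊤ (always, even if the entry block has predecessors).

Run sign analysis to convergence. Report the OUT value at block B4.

Answer: {a: ⊤, b: -, c: ⊤, d: -, e: ⊤, f: 0}

Working:
Per-block solution:
  B0:  IN=(all ⊤)  OUT=(all ⊤)
  B1:  IN=(all ⊤)  OUT=(all ⊤)
  B2:  IN=(all ⊤)  OUT=(all ⊤)
  B3:  IN=(all ⊤)  OUT={f:0; rest ⊤}
  B4:  IN={f:0; rest ⊤}  OUT={b:-, d:-, f:0; rest ⊤}
  B5:  IN={b:-, d:-, f:0; rest ⊤}  OUT={b:-, d:-, f:0; rest ⊤}
  B6:  IN={b:-, d:-, f:0; rest ⊤}  OUT={a:-, b:-, d:-, f:0; rest ⊤}
  B7:  IN=(all ⊤)  OUT=(all ⊤)

Merge at B4: IN[B4] = OUT[B3] = {a: ⊤, b: ⊤, c: ⊤, d: ⊤, e: ⊤, f: 0}
Applying B4's transfer function to that IN value gives OUT[B4] (row B4 above).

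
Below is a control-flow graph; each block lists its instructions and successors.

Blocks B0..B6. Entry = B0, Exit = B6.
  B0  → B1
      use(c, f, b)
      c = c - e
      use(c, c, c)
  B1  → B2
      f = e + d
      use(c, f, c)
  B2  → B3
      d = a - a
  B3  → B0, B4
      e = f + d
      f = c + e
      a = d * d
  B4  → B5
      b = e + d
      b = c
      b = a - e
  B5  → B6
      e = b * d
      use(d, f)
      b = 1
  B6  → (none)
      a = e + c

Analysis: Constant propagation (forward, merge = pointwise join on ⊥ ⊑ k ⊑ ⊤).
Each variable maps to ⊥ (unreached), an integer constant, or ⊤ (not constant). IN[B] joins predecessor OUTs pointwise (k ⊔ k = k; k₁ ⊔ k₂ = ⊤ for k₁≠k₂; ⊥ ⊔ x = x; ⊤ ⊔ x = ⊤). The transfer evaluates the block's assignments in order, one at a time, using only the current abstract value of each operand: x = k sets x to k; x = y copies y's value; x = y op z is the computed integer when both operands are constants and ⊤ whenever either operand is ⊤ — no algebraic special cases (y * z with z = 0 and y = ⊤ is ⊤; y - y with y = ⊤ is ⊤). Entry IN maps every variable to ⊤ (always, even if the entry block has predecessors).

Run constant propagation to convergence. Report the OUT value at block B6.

Converged values:
  B0:   IN=(all ⊤)   OUT=(all ⊤)
  B1:   IN=(all ⊤)   OUT=(all ⊤)
  B2:   IN=(all ⊤)   OUT=(all ⊤)
  B3:   IN=(all ⊤)   OUT=(all ⊤)
  B4:   IN=(all ⊤)   OUT=(all ⊤)
  B5:   IN=(all ⊤)   OUT={b:1; rest ⊤}
  B6:   IN={b:1; rest ⊤}   OUT={b:1; rest ⊤}

Merge at B6: IN[B6] = OUT[B5] = {a: ⊤, b: 1, c: ⊤, d: ⊤, e: ⊤, f: ⊤}
Applying B6's transfer function to that IN value gives OUT[B6] (row B6 above).

Answer: {a: ⊤, b: 1, c: ⊤, d: ⊤, e: ⊤, f: ⊤}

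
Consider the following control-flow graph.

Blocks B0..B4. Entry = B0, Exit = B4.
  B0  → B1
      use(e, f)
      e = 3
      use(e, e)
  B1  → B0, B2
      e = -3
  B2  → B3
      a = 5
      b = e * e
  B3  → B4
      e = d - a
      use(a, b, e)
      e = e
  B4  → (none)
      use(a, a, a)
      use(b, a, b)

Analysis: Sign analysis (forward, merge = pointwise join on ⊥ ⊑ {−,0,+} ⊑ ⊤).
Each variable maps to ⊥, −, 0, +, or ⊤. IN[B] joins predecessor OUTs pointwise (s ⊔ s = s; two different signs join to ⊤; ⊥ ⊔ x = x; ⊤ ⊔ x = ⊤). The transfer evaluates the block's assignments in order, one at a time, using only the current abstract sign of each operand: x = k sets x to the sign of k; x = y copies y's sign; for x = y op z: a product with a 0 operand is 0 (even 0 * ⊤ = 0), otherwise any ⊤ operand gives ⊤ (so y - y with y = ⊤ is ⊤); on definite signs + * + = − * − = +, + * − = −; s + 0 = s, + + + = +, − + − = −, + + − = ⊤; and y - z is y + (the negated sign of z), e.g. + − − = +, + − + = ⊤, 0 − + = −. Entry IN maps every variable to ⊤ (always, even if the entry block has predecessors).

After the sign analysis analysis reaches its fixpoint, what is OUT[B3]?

Fixpoint table:
  B0: | IN=(all ⊤) | OUT={e:+; rest ⊤}
  B1: | IN={e:+; rest ⊤} | OUT={e:-; rest ⊤}
  B2: | IN={e:-; rest ⊤} | OUT={a:+, b:+, e:-; rest ⊤}
  B3: | IN={a:+, b:+, e:-; rest ⊤} | OUT={a:+, b:+; rest ⊤}
  B4: | IN={a:+, b:+; rest ⊤} | OUT={a:+, b:+; rest ⊤}

Merge at B3: IN[B3] = OUT[B2] = {a: +, b: +, c: ⊤, d: ⊤, e: -, f: ⊤}
Applying B3's transfer function to that IN value gives OUT[B3] (row B3 above).

Answer: {a: +, b: +, c: ⊤, d: ⊤, e: ⊤, f: ⊤}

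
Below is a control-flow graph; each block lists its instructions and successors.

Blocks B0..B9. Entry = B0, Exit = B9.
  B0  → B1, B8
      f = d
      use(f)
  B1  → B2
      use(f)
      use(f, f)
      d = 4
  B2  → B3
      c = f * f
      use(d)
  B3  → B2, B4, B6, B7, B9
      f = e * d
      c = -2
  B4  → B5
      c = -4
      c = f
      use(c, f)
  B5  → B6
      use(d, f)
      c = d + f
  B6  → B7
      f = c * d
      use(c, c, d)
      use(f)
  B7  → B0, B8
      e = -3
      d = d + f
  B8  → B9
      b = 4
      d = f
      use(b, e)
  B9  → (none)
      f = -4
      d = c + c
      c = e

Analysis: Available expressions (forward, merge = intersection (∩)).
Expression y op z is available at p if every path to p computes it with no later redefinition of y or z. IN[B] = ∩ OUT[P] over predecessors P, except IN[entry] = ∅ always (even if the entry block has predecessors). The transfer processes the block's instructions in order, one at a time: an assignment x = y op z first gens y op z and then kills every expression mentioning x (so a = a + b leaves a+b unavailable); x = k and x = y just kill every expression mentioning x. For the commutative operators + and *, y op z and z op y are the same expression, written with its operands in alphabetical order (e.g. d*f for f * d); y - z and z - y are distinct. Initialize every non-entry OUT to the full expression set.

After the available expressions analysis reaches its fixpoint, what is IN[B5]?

Answer: {d*e}

Derivation:
Fixpoint table:
  B0:  IN={}  OUT={}
  B1:  IN={}  OUT={}
  B2:  IN={}  OUT={f*f}
  B3:  IN={f*f}  OUT={d*e}
  B4:  IN={d*e}  OUT={d*e}
  B5:  IN={d*e}  OUT={d*e, d+f}
  B6:  IN={d*e}  OUT={c*d, d*e}
  B7:  IN={d*e}  OUT={}
  B8:  IN={}  OUT={}
  B9:  IN={}  OUT={}

Merge at B5: IN[B5] = OUT[B4] = {d*e}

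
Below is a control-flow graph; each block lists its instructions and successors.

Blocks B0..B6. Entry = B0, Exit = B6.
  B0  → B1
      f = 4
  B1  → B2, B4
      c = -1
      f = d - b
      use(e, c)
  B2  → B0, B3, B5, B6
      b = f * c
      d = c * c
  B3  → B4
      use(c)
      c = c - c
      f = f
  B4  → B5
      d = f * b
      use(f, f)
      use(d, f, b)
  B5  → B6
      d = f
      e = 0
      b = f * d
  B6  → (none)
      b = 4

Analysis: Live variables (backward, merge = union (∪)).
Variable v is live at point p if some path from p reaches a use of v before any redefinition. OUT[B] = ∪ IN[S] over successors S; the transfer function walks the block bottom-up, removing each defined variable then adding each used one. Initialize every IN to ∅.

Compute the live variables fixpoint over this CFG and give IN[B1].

Answer: {b, d, e}

Working:
Per-block solution:
  B0:  IN={b, d, e}  OUT={b, d, e}
  B1:  IN={b, d, e}  OUT={b, c, e, f}
  B2:  IN={c, e, f}  OUT={b, c, d, e, f}
  B3:  IN={b, c, f}  OUT={b, f}
  B4:  IN={b, f}  OUT={f}
  B5:  IN={f}  OUT={}
  B6:  IN={}  OUT={}

Merge at B1: OUT[B1] = IN[B2] ⊔ IN[B4] = {b, c, e, f}
Applying B1's transfer function to that OUT value gives IN[B1] (row B1 above).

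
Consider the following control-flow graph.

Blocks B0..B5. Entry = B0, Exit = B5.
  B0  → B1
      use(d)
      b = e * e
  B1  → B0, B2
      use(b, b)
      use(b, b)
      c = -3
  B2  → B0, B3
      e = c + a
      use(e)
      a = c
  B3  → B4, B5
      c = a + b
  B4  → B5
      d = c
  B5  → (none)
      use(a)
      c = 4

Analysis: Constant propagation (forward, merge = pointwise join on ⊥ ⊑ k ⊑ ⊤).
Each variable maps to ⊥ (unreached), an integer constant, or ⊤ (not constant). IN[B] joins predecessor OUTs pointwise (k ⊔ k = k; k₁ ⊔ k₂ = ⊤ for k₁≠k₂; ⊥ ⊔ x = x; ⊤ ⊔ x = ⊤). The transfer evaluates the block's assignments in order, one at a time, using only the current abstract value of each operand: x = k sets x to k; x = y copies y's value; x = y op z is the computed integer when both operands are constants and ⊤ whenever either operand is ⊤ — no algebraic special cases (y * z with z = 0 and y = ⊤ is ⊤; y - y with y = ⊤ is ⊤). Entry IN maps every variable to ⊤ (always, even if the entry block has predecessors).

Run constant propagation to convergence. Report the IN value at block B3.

Answer: {a: -3, b: ⊤, c: -3, d: ⊤, e: ⊤, f: ⊤}

Derivation:
Per-block solution:
  B0:  IN=(all ⊤)  OUT=(all ⊤)
  B1:  IN=(all ⊤)  OUT={c:-3; rest ⊤}
  B2:  IN={c:-3; rest ⊤}  OUT={a:-3, c:-3; rest ⊤}
  B3:  IN={a:-3, c:-3; rest ⊤}  OUT={a:-3; rest ⊤}
  B4:  IN={a:-3; rest ⊤}  OUT={a:-3; rest ⊤}
  B5:  IN={a:-3; rest ⊤}  OUT={a:-3, c:4; rest ⊤}

Merge at B3: IN[B3] = OUT[B2] = {a: -3, b: ⊤, c: -3, d: ⊤, e: ⊤, f: ⊤}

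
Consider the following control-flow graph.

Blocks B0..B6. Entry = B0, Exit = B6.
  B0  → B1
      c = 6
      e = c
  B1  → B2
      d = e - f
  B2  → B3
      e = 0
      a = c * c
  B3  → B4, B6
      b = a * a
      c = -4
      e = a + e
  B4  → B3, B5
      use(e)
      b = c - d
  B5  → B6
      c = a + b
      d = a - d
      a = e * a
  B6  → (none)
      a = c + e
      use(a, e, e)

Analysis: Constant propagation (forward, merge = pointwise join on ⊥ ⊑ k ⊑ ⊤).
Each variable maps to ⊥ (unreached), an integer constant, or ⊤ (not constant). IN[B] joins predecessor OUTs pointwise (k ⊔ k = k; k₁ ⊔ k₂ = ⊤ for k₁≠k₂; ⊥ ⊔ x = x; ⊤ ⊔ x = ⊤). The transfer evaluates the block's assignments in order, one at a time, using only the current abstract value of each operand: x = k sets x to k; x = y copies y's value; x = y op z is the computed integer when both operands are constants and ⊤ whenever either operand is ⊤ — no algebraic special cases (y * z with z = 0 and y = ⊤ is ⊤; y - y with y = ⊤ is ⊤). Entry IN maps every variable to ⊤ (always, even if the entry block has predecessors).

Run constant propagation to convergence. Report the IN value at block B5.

Per-block solution:
  B0: | IN=(all ⊤) | OUT={c:6, e:6; rest ⊤}
  B1: | IN={c:6, e:6; rest ⊤} | OUT={c:6, e:6; rest ⊤}
  B2: | IN={c:6, e:6; rest ⊤} | OUT={a:36, c:6, e:0; rest ⊤}
  B3: | IN={a:36; rest ⊤} | OUT={a:36, b:1296, c:-4; rest ⊤}
  B4: | IN={a:36, b:1296, c:-4; rest ⊤} | OUT={a:36, c:-4; rest ⊤}
  B5: | IN={a:36, c:-4; rest ⊤} | OUT=(all ⊤)
  B6: | IN=(all ⊤) | OUT=(all ⊤)

Merge at B5: IN[B5] = OUT[B4] = {a: 36, b: ⊤, c: -4, d: ⊤, e: ⊤, f: ⊤}

Answer: {a: 36, b: ⊤, c: -4, d: ⊤, e: ⊤, f: ⊤}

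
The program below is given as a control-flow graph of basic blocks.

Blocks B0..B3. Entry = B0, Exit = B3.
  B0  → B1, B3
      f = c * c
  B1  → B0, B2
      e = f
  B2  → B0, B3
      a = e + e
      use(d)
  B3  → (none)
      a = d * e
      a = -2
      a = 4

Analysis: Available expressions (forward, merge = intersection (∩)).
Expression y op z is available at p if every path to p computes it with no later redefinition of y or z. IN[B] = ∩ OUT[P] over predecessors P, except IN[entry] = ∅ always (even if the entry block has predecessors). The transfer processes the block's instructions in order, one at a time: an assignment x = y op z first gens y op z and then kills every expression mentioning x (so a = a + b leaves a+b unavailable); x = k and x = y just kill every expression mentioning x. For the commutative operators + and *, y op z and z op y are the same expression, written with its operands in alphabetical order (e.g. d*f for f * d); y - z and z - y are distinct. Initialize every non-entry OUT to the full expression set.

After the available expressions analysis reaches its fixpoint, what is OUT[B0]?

Answer: {c*c}

Trace:
Per-block solution:
  B0:  IN={}  OUT={c*c}
  B1:  IN={c*c}  OUT={c*c}
  B2:  IN={c*c}  OUT={c*c, e+e}
  B3:  IN={c*c}  OUT={c*c, d*e}

Merge at B0 (entry node, so the boundary value {} is joined with the incoming edge(s)): IN[B0] = {} ∩ OUT[B1] ∩ OUT[B2] = {}
Applying B0's transfer function to that IN value gives OUT[B0] (row B0 above).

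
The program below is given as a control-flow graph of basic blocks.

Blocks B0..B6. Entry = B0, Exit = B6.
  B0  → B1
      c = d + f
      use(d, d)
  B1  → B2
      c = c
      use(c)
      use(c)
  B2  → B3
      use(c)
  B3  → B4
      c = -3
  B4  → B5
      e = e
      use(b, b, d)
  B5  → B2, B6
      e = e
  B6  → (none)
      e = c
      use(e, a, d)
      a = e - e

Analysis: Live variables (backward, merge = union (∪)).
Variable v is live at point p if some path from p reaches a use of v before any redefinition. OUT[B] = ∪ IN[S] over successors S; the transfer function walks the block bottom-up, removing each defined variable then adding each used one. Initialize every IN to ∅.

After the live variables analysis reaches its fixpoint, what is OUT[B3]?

Per-block solution:
  B0:   IN={a, b, d, e, f}   OUT={a, b, c, d, e}
  B1:   IN={a, b, c, d, e}   OUT={a, b, c, d, e}
  B2:   IN={a, b, c, d, e}   OUT={a, b, d, e}
  B3:   IN={a, b, d, e}   OUT={a, b, c, d, e}
  B4:   IN={a, b, c, d, e}   OUT={a, b, c, d, e}
  B5:   IN={a, b, c, d, e}   OUT={a, b, c, d, e}
  B6:   IN={a, c, d}   OUT={}

Merge at B3: OUT[B3] = IN[B4] = {a, b, c, d, e}

Answer: {a, b, c, d, e}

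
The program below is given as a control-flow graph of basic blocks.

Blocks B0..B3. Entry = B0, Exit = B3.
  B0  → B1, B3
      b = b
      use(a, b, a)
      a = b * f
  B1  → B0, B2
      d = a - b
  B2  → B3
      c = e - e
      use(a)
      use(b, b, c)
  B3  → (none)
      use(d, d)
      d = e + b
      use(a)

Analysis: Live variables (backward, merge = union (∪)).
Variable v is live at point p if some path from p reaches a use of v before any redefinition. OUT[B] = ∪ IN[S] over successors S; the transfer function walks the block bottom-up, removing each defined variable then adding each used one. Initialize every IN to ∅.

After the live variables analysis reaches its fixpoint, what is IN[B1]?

Answer: {a, b, e, f}

Working:
Per-block solution:
  B0: | IN={a, b, d, e, f} | OUT={a, b, d, e, f}
  B1: | IN={a, b, e, f} | OUT={a, b, d, e, f}
  B2: | IN={a, b, d, e} | OUT={a, b, d, e}
  B3: | IN={a, b, d, e} | OUT={}

Merge at B1: OUT[B1] = IN[B0] ⊔ IN[B2] = {a, b, d, e, f}
Applying B1's transfer function to that OUT value gives IN[B1] (row B1 above).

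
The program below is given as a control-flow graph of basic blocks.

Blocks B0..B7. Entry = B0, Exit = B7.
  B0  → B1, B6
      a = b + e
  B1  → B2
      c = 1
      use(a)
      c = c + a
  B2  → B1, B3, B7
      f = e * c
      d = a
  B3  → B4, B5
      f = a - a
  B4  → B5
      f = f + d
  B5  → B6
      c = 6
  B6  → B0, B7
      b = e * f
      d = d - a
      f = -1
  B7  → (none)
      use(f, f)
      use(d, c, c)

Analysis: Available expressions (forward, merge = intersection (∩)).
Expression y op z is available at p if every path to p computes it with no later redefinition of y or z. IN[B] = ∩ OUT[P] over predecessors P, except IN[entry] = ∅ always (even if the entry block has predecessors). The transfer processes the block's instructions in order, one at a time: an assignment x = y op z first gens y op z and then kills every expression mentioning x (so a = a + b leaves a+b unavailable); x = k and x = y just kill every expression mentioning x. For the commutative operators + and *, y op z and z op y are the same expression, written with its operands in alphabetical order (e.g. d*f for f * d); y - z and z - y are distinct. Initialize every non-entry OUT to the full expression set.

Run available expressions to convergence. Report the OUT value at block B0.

Answer: {b+e}

Derivation:
Converged values:
  B0: | IN={} | OUT={b+e}
  B1: | IN={b+e} | OUT={b+e}
  B2: | IN={b+e} | OUT={b+e, c*e}
  B3: | IN={b+e, c*e} | OUT={a-a, b+e, c*e}
  B4: | IN={a-a, b+e, c*e} | OUT={a-a, b+e, c*e}
  B5: | IN={a-a, b+e, c*e} | OUT={a-a, b+e}
  B6: | IN={b+e} | OUT={}
  B7: | IN={} | OUT={}

Merge at B0 (entry node, so the boundary value {} is joined with the incoming edge(s)): IN[B0] = {} ∩ OUT[B6] = {}
Applying B0's transfer function to that IN value gives OUT[B0] (row B0 above).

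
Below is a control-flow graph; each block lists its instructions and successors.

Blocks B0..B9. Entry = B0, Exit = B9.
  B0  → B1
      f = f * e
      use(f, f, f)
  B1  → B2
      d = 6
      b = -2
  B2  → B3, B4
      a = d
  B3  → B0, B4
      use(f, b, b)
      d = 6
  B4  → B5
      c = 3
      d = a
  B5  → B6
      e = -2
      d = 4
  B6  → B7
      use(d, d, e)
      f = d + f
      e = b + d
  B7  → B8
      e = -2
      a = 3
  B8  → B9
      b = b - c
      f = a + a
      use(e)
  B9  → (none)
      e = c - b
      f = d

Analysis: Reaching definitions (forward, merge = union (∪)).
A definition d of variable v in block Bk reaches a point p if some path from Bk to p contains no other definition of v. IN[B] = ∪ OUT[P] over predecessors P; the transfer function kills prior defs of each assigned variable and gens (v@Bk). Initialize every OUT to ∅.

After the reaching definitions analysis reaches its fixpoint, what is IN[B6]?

Fixpoint table:
  B0: | IN={a@B2, b@B1, d@B3, f@B0} | OUT={a@B2, b@B1, d@B3, f@B0}
  B1: | IN={a@B2, b@B1, d@B3, f@B0} | OUT={a@B2, b@B1, d@B1, f@B0}
  B2: | IN={a@B2, b@B1, d@B1, f@B0} | OUT={a@B2, b@B1, d@B1, f@B0}
  B3: | IN={a@B2, b@B1, d@B1, f@B0} | OUT={a@B2, b@B1, d@B3, f@B0}
  B4: | IN={a@B2, b@B1, d@B1, d@B3, f@B0} | OUT={a@B2, b@B1, c@B4, d@B4, f@B0}
  B5: | IN={a@B2, b@B1, c@B4, d@B4, f@B0} | OUT={a@B2, b@B1, c@B4, d@B5, e@B5, f@B0}
  B6: | IN={a@B2, b@B1, c@B4, d@B5, e@B5, f@B0} | OUT={a@B2, b@B1, c@B4, d@B5, e@B6, f@B6}
  B7: | IN={a@B2, b@B1, c@B4, d@B5, e@B6, f@B6} | OUT={a@B7, b@B1, c@B4, d@B5, e@B7, f@B6}
  B8: | IN={a@B7, b@B1, c@B4, d@B5, e@B7, f@B6} | OUT={a@B7, b@B8, c@B4, d@B5, e@B7, f@B8}
  B9: | IN={a@B7, b@B8, c@B4, d@B5, e@B7, f@B8} | OUT={a@B7, b@B8, c@B4, d@B5, e@B9, f@B9}

Merge at B6: IN[B6] = OUT[B5] = {a@B2, b@B1, c@B4, d@B5, e@B5, f@B0}

Answer: {a@B2, b@B1, c@B4, d@B5, e@B5, f@B0}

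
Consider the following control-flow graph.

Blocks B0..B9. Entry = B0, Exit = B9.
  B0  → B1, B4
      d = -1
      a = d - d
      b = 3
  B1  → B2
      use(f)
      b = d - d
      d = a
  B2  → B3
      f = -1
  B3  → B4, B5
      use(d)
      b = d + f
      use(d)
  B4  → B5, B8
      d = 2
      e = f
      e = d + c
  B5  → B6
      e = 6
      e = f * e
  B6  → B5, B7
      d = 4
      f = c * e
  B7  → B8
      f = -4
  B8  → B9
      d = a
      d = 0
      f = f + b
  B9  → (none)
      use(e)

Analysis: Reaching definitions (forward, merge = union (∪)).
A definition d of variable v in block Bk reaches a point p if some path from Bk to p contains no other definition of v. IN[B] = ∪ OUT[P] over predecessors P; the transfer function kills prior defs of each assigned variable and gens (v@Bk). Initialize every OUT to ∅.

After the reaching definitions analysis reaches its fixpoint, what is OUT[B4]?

Answer: {a@B0, b@B0, b@B3, d@B4, e@B4, f@B2}

Trace:
Per-block solution:
  B0:   IN={}   OUT={a@B0, b@B0, d@B0}
  B1:   IN={a@B0, b@B0, d@B0}   OUT={a@B0, b@B1, d@B1}
  B2:   IN={a@B0, b@B1, d@B1}   OUT={a@B0, b@B1, d@B1, f@B2}
  B3:   IN={a@B0, b@B1, d@B1, f@B2}   OUT={a@B0, b@B3, d@B1, f@B2}
  B4:   IN={a@B0, b@B0, b@B3, d@B0, d@B1, f@B2}   OUT={a@B0, b@B0, b@B3, d@B4, e@B4, f@B2}
  B5:   IN={a@B0, b@B0, b@B3, d@B1, d@B4, d@B6, e@B4, e@B5, f@B2, f@B6}   OUT={a@B0, b@B0, b@B3, d@B1, d@B4, d@B6, e@B5, f@B2, f@B6}
  B6:   IN={a@B0, b@B0, b@B3, d@B1, d@B4, d@B6, e@B5, f@B2, f@B6}   OUT={a@B0, b@B0, b@B3, d@B6, e@B5, f@B6}
  B7:   IN={a@B0, b@B0, b@B3, d@B6, e@B5, f@B6}   OUT={a@B0, b@B0, b@B3, d@B6, e@B5, f@B7}
  B8:   IN={a@B0, b@B0, b@B3, d@B4, d@B6, e@B4, e@B5, f@B2, f@B7}   OUT={a@B0, b@B0, b@B3, d@B8, e@B4, e@B5, f@B8}
  B9:   IN={a@B0, b@B0, b@B3, d@B8, e@B4, e@B5, f@B8}   OUT={a@B0, b@B0, b@B3, d@B8, e@B4, e@B5, f@B8}

Merge at B4: IN[B4] = OUT[B0] ⊔ OUT[B3] = {a@B0, b@B0, b@B3, d@B0, d@B1, f@B2}
Applying B4's transfer function to that IN value gives OUT[B4] (row B4 above).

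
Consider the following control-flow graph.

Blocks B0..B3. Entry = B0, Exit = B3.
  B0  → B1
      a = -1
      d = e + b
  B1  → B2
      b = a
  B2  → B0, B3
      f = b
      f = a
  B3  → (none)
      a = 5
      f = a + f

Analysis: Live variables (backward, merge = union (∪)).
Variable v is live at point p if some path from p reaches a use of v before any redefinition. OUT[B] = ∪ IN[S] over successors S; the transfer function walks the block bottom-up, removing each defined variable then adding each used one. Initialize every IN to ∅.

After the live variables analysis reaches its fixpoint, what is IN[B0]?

Answer: {b, e}

Trace:
Per-block solution:
  B0:  IN={b, e}  OUT={a, e}
  B1:  IN={a, e}  OUT={a, b, e}
  B2:  IN={a, b, e}  OUT={b, e, f}
  B3:  IN={f}  OUT={}

Merge at B0: OUT[B0] = IN[B1] = {a, e}
Applying B0's transfer function to that OUT value gives IN[B0] (row B0 above).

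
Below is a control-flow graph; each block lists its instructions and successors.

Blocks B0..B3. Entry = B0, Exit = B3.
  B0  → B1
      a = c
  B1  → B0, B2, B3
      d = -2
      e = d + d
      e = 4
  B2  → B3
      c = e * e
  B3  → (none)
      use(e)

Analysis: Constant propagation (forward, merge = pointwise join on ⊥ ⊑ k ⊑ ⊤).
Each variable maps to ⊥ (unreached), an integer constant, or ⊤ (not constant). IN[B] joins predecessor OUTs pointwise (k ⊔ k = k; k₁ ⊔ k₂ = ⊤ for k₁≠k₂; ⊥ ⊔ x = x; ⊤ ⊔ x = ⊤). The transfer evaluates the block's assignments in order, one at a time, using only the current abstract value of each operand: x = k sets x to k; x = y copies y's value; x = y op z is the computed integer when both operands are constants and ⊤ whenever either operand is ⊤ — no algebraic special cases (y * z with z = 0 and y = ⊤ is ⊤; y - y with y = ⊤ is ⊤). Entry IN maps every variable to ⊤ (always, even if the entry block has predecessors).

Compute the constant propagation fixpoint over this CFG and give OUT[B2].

Answer: {a: ⊤, b: ⊤, c: 16, d: -2, e: 4, f: ⊤}

Working:
Fixpoint table:
  B0: | IN=(all ⊤) | OUT=(all ⊤)
  B1: | IN=(all ⊤) | OUT={d:-2, e:4; rest ⊤}
  B2: | IN={d:-2, e:4; rest ⊤} | OUT={c:16, d:-2, e:4; rest ⊤}
  B3: | IN={d:-2, e:4; rest ⊤} | OUT={d:-2, e:4; rest ⊤}

Merge at B2: IN[B2] = OUT[B1] = {a: ⊤, b: ⊤, c: ⊤, d: -2, e: 4, f: ⊤}
Applying B2's transfer function to that IN value gives OUT[B2] (row B2 above).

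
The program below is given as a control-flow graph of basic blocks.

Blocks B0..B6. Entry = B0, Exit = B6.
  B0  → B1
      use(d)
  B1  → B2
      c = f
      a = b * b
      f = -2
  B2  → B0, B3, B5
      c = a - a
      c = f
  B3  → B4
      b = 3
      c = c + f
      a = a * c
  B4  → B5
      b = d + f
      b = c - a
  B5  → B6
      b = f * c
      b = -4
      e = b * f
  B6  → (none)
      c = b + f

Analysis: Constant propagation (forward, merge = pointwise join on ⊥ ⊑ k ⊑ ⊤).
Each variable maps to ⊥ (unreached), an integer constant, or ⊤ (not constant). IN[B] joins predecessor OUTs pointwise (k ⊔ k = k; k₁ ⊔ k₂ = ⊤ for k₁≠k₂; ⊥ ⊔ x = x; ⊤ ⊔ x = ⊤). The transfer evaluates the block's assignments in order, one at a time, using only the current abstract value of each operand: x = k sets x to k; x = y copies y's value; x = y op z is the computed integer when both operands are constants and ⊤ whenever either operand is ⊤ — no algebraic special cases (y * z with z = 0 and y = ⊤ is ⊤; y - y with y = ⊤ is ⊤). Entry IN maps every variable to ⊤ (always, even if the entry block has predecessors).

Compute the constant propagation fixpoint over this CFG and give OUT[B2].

Answer: {a: ⊤, b: ⊤, c: -2, d: ⊤, e: ⊤, f: -2}

Trace:
Fixpoint table:
  B0:  IN=(all ⊤)  OUT=(all ⊤)
  B1:  IN=(all ⊤)  OUT={f:-2; rest ⊤}
  B2:  IN={f:-2; rest ⊤}  OUT={c:-2, f:-2; rest ⊤}
  B3:  IN={c:-2, f:-2; rest ⊤}  OUT={b:3, c:-4, f:-2; rest ⊤}
  B4:  IN={b:3, c:-4, f:-2; rest ⊤}  OUT={c:-4, f:-2; rest ⊤}
  B5:  IN={f:-2; rest ⊤}  OUT={b:-4, e:8, f:-2; rest ⊤}
  B6:  IN={b:-4, e:8, f:-2; rest ⊤}  OUT={b:-4, c:-6, e:8, f:-2; rest ⊤}

Merge at B2: IN[B2] = OUT[B1] = {a: ⊤, b: ⊤, c: ⊤, d: ⊤, e: ⊤, f: -2}
Applying B2's transfer function to that IN value gives OUT[B2] (row B2 above).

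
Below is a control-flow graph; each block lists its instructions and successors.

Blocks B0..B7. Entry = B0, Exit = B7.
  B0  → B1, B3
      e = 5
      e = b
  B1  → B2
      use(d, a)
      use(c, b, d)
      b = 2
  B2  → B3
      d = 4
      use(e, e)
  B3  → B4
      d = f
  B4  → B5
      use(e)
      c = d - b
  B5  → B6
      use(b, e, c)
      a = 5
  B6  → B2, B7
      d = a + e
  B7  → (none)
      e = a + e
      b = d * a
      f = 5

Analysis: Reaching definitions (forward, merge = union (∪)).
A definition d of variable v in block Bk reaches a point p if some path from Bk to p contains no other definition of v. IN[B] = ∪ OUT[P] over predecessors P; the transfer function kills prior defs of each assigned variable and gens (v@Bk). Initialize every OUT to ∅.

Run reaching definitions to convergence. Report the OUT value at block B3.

Answer: {a@B5, b@B1, c@B4, d@B3, e@B0}

Working:
Converged values:
  B0:   IN={}   OUT={e@B0}
  B1:   IN={e@B0}   OUT={b@B1, e@B0}
  B2:   IN={a@B5, b@B1, c@B4, d@B6, e@B0}   OUT={a@B5, b@B1, c@B4, d@B2, e@B0}
  B3:   IN={a@B5, b@B1, c@B4, d@B2, e@B0}   OUT={a@B5, b@B1, c@B4, d@B3, e@B0}
  B4:   IN={a@B5, b@B1, c@B4, d@B3, e@B0}   OUT={a@B5, b@B1, c@B4, d@B3, e@B0}
  B5:   IN={a@B5, b@B1, c@B4, d@B3, e@B0}   OUT={a@B5, b@B1, c@B4, d@B3, e@B0}
  B6:   IN={a@B5, b@B1, c@B4, d@B3, e@B0}   OUT={a@B5, b@B1, c@B4, d@B6, e@B0}
  B7:   IN={a@B5, b@B1, c@B4, d@B6, e@B0}   OUT={a@B5, b@B7, c@B4, d@B6, e@B7, f@B7}

Merge at B3: IN[B3] = OUT[B0] ⊔ OUT[B2] = {a@B5, b@B1, c@B4, d@B2, e@B0}
Applying B3's transfer function to that IN value gives OUT[B3] (row B3 above).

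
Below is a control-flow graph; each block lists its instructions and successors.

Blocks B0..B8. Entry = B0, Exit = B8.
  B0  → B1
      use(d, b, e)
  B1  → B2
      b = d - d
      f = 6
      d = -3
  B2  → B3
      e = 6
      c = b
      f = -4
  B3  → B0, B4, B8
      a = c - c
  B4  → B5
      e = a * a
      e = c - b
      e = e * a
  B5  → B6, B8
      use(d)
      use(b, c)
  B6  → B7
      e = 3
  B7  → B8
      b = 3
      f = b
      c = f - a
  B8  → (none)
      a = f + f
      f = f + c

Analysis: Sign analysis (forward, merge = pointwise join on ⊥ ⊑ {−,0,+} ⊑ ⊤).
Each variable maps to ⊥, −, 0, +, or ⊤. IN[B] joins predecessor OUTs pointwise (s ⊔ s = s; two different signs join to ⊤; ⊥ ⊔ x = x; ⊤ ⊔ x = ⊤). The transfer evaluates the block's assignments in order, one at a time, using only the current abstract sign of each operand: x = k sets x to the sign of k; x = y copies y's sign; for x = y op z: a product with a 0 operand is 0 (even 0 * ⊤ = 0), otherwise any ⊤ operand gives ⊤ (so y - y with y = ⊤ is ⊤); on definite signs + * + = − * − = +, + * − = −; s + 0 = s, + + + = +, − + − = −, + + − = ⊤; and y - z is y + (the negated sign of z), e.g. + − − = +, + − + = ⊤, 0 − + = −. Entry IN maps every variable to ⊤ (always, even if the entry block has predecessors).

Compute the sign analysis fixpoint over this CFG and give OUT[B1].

Answer: {a: ⊤, b: ⊤, c: ⊤, d: -, e: ⊤, f: +}

Derivation:
Per-block solution:
  B0: | IN=(all ⊤) | OUT=(all ⊤)
  B1: | IN=(all ⊤) | OUT={d:-, f:+; rest ⊤}
  B2: | IN={d:-, f:+; rest ⊤} | OUT={d:-, e:+, f:-; rest ⊤}
  B3: | IN={d:-, e:+, f:-; rest ⊤} | OUT={d:-, e:+, f:-; rest ⊤}
  B4: | IN={d:-, e:+, f:-; rest ⊤} | OUT={d:-, f:-; rest ⊤}
  B5: | IN={d:-, f:-; rest ⊤} | OUT={d:-, f:-; rest ⊤}
  B6: | IN={d:-, f:-; rest ⊤} | OUT={d:-, e:+, f:-; rest ⊤}
  B7: | IN={d:-, e:+, f:-; rest ⊤} | OUT={b:+, d:-, e:+, f:+; rest ⊤}
  B8: | IN={d:-; rest ⊤} | OUT={d:-; rest ⊤}

Merge at B1: IN[B1] = OUT[B0] = {a: ⊤, b: ⊤, c: ⊤, d: ⊤, e: ⊤, f: ⊤}
Applying B1's transfer function to that IN value gives OUT[B1] (row B1 above).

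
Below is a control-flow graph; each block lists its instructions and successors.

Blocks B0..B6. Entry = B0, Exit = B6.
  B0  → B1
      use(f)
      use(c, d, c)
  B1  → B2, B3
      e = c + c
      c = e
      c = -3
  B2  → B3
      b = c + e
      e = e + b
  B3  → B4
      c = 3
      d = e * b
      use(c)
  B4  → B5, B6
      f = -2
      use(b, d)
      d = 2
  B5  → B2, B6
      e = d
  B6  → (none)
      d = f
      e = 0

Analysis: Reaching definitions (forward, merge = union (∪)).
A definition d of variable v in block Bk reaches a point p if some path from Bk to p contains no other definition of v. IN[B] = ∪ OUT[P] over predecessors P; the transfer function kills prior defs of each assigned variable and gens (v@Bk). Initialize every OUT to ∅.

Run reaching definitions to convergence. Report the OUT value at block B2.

Per-block solution:
  B0:   IN={}   OUT={}
  B1:   IN={}   OUT={c@B1, e@B1}
  B2:   IN={b@B2, c@B1, c@B3, d@B4, e@B1, e@B5, f@B4}   OUT={b@B2, c@B1, c@B3, d@B4, e@B2, f@B4}
  B3:   IN={b@B2, c@B1, c@B3, d@B4, e@B1, e@B2, f@B4}   OUT={b@B2, c@B3, d@B3, e@B1, e@B2, f@B4}
  B4:   IN={b@B2, c@B3, d@B3, e@B1, e@B2, f@B4}   OUT={b@B2, c@B3, d@B4, e@B1, e@B2, f@B4}
  B5:   IN={b@B2, c@B3, d@B4, e@B1, e@B2, f@B4}   OUT={b@B2, c@B3, d@B4, e@B5, f@B4}
  B6:   IN={b@B2, c@B3, d@B4, e@B1, e@B2, e@B5, f@B4}   OUT={b@B2, c@B3, d@B6, e@B6, f@B4}

Merge at B2: IN[B2] = OUT[B1] ⊔ OUT[B5] = {b@B2, c@B1, c@B3, d@B4, e@B1, e@B5, f@B4}
Applying B2's transfer function to that IN value gives OUT[B2] (row B2 above).

Answer: {b@B2, c@B1, c@B3, d@B4, e@B2, f@B4}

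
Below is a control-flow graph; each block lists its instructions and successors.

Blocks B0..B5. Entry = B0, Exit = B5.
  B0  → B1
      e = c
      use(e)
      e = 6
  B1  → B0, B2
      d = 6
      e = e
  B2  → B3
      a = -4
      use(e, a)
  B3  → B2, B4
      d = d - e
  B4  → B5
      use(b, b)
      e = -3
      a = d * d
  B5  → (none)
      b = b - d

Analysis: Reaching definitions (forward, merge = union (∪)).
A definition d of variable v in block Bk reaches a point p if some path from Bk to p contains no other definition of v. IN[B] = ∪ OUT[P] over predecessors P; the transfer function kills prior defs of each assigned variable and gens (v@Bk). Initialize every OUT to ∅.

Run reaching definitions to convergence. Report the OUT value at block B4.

Answer: {a@B4, d@B3, e@B4}

Working:
Fixpoint table:
  B0:   IN={d@B1, e@B1}   OUT={d@B1, e@B0}
  B1:   IN={d@B1, e@B0}   OUT={d@B1, e@B1}
  B2:   IN={a@B2, d@B1, d@B3, e@B1}   OUT={a@B2, d@B1, d@B3, e@B1}
  B3:   IN={a@B2, d@B1, d@B3, e@B1}   OUT={a@B2, d@B3, e@B1}
  B4:   IN={a@B2, d@B3, e@B1}   OUT={a@B4, d@B3, e@B4}
  B5:   IN={a@B4, d@B3, e@B4}   OUT={a@B4, b@B5, d@B3, e@B4}

Merge at B4: IN[B4] = OUT[B3] = {a@B2, d@B3, e@B1}
Applying B4's transfer function to that IN value gives OUT[B4] (row B4 above).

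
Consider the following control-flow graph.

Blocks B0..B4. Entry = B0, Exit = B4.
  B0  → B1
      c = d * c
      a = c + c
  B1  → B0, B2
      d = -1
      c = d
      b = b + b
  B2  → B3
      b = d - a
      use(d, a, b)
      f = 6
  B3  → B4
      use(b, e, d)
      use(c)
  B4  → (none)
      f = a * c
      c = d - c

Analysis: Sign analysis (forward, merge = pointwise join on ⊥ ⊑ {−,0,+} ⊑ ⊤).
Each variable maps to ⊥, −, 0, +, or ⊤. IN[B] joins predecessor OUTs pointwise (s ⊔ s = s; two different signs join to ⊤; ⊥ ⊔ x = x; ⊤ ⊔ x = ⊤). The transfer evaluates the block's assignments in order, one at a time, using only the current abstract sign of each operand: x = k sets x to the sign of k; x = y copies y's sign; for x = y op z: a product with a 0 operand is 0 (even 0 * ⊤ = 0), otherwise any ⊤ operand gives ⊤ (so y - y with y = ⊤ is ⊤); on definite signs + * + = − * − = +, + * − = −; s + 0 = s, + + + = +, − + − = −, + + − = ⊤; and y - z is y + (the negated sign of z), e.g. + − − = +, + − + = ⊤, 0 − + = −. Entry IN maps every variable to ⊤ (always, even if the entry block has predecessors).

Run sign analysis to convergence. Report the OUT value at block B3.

Answer: {a: ⊤, b: ⊤, c: -, d: -, e: ⊤, f: +}

Working:
Per-block solution:
  B0:  IN=(all ⊤)  OUT=(all ⊤)
  B1:  IN=(all ⊤)  OUT={c:-, d:-; rest ⊤}
  B2:  IN={c:-, d:-; rest ⊤}  OUT={c:-, d:-, f:+; rest ⊤}
  B3:  IN={c:-, d:-, f:+; rest ⊤}  OUT={c:-, d:-, f:+; rest ⊤}
  B4:  IN={c:-, d:-, f:+; rest ⊤}  OUT={d:-; rest ⊤}

Merge at B3: IN[B3] = OUT[B2] = {a: ⊤, b: ⊤, c: -, d: -, e: ⊤, f: +}
Applying B3's transfer function to that IN value gives OUT[B3] (row B3 above).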